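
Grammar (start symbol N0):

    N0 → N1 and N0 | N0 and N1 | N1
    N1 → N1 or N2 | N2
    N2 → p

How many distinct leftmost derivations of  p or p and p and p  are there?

Parse trees for p or p and p and p:
  [N0 [N1 [N1 [N2 p]] or [N2 p]] and [N0 [N1 [N2 p]] and [N0 [N1 [N2 p]]]]]
  [N0 [N1 [N1 [N2 p]] or [N2 p]] and [N0 [N0 [N1 [N2 p]]] and [N1 [N2 p]]]]
  [N0 [N0 [N1 [N1 [N2 p]] or [N2 p]] and [N0 [N1 [N2 p]]]] and [N1 [N2 p]]]
  [N0 [N0 [N0 [N1 [N1 [N2 p]] or [N2 p]]] and [N1 [N2 p]]] and [N1 [N2 p]]]

4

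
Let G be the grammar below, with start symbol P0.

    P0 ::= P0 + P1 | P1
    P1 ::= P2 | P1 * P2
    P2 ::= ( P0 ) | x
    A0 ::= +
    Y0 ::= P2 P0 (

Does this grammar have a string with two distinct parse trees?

Only P0, P1, P2 are reachable from P0; ignoring the rest: This is a standard precedence ladder (P0 over P1 over P2), with each level left-recursive on its own operator ('+' at P0, '*' at P1). That structure is LR(1), hence unambiguous.

Unambiguous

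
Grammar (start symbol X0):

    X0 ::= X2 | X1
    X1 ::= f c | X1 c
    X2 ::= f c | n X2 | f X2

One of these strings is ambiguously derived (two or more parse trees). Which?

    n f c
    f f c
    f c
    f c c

n f c: 1 tree
f f c: 1 tree
f c: 2 trees
f c c: 1 tree

f c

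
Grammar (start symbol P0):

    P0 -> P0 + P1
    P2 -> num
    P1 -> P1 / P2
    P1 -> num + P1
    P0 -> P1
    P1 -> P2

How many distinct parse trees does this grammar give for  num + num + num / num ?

Parse trees for num + num + num / num:
  [P0 [P0 [P1 [P2 num]]] + [P1 [P1 num + [P1 [P2 num]]] / [P2 num]]]
  [P0 [P0 [P1 [P2 num]]] + [P1 num + [P1 [P1 [P2 num]] / [P2 num]]]]
  [P0 [P0 [P0 [P1 [P2 num]]] + [P1 [P2 num]]] + [P1 [P1 [P2 num]] / [P2 num]]]
  [P0 [P0 [P1 num + [P1 [P2 num]]]] + [P1 [P1 [P2 num]] / [P2 num]]]
  [P0 [P1 [P1 num + [P1 num + [P1 [P2 num]]]] / [P2 num]]]
  [P0 [P1 num + [P1 [P1 num + [P1 [P2 num]]] / [P2 num]]]]
  [P0 [P1 num + [P1 num + [P1 [P1 [P2 num]] / [P2 num]]]]]

7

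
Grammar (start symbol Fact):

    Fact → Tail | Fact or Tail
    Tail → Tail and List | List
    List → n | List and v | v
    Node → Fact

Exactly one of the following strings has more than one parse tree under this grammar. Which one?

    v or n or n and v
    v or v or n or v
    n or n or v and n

v or n or n and v

v or n or n and v: 2 trees
v or v or n or v: 1 tree
n or n or v and n: 1 tree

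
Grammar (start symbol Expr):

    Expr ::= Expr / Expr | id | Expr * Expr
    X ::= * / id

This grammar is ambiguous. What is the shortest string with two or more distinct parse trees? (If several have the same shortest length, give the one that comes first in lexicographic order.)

length 1: no string has ≥2 trees
length 3: no string has ≥2 trees
length 5: id * id * id has 2 parse trees

Two derivations of id * id * id:
  Expr ⇒ Expr * Expr ⇒ id * Expr ⇒ id * Expr * Expr ⇒ id * id * Expr ⇒ id * id * id
  Expr ⇒ Expr * Expr ⇒ Expr * Expr * Expr ⇒ id * Expr * Expr ⇒ id * id * Expr ⇒ id * id * id

id * id * id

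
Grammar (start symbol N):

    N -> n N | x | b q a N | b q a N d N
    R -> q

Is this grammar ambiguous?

Witness: b q a b q a x d x

Derivation 1: N ⇒ b q a N ⇒ b q a b q a N d N ⇒ b q a b q a x d N ⇒ b q a b q a x d x
Derivation 2: N ⇒ b q a N d N ⇒ b q a b q a N d N ⇒ b q a b q a x d N ⇒ b q a b q a x d x

Two distinct leftmost derivations for the same string.

Ambiguous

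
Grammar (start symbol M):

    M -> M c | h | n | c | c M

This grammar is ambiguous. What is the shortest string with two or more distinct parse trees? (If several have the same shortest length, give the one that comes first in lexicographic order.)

length 1: no string has ≥2 trees
length 2: c c has 2 parse trees

Two derivations of c c:
  M ⇒ M c ⇒ c c
  M ⇒ c M ⇒ c c

c c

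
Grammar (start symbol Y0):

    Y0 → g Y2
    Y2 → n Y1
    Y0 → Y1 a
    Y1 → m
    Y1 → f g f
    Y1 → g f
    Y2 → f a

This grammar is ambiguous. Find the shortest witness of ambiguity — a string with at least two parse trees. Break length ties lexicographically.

g f a

length 2: no string has ≥2 trees
length 3: g f a has 2 parse trees

Two derivations of g f a:
  Y0 ⇒ g Y2 ⇒ g f a
  Y0 ⇒ Y1 a ⇒ g f a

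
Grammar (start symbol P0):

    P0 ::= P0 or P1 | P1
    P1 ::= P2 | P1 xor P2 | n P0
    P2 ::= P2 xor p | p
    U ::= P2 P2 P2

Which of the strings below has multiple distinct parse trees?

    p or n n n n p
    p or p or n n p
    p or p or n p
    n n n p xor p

n n n p xor p

p or n n n n p: 1 tree
p or p or n n p: 1 tree
p or p or n p: 1 tree
n n n p xor p: 5 trees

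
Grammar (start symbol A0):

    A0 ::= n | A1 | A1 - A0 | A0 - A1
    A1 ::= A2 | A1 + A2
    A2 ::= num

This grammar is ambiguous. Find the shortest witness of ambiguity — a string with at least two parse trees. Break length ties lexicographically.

length 1: no string has ≥2 trees
length 3: num - num has 2 parse trees

Two derivations of num - num:
  A0 ⇒ A1 - A0 ⇒ A2 - A0 ⇒ num - A0 ⇒ num - A1 ⇒ num - A2 ⇒ num - num
  A0 ⇒ A0 - A1 ⇒ A1 - A1 ⇒ A2 - A1 ⇒ num - A1 ⇒ num - A2 ⇒ num - num

num - num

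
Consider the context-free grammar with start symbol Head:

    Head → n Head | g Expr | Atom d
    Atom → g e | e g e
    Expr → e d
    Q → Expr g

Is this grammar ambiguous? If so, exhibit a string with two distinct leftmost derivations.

Ambiguous

Witness: g e d

Derivation 1: Head ⇒ g Expr ⇒ g e d
Derivation 2: Head ⇒ Atom d ⇒ g e d

Two distinct leftmost derivations for the same string.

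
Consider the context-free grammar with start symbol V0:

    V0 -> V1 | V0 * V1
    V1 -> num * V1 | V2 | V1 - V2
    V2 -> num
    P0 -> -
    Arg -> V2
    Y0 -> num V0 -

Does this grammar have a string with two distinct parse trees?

Ambiguous

Witness: num * num

Derivation 1: V0 ⇒ V1 ⇒ num * V1 ⇒ num * V2 ⇒ num * num
Derivation 2: V0 ⇒ V0 * V1 ⇒ V1 * V1 ⇒ V2 * V1 ⇒ num * V1 ⇒ num * V2 ⇒ num * num

Two distinct leftmost derivations for the same string.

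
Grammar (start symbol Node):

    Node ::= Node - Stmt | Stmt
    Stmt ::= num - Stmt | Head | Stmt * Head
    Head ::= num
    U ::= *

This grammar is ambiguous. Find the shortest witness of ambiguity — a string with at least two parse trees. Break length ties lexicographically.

length 1: no string has ≥2 trees
length 3: num - num has 2 parse trees

Two derivations of num - num:
  Node ⇒ Node - Stmt ⇒ Stmt - Stmt ⇒ Head - Stmt ⇒ num - Stmt ⇒ num - Head ⇒ num - num
  Node ⇒ Stmt ⇒ num - Stmt ⇒ num - Head ⇒ num - num

num - num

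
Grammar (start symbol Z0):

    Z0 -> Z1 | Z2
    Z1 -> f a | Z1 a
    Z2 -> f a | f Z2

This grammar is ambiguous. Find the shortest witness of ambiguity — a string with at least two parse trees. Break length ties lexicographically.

length 2: f a has 2 parse trees

Two derivations of f a:
  Z0 ⇒ Z1 ⇒ f a
  Z0 ⇒ Z2 ⇒ f a

f a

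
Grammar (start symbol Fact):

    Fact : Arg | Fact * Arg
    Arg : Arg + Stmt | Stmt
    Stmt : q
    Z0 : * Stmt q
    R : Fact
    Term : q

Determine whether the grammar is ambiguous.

Only Fact, Arg, Stmt are reachable from Fact; ignoring the rest: Fact → Fact * Arg | Arg  ;  Arg → Arg + Stmt | Stmt  — a left-associative chain with Stmt at the bottom. Each string factors uniquely by precedence.

Unambiguous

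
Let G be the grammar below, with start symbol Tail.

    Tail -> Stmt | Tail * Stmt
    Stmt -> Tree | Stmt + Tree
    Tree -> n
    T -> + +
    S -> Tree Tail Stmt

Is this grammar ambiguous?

(T, S are unreachable from Tail, so their rules don't affect L(Tail).) The grammar is stratified — Tail handles '*' (left-recursive), Stmt handles '+', Tree atoms. Each operator has a fixed associativity and precedence level, so every string has one parse.

Unambiguous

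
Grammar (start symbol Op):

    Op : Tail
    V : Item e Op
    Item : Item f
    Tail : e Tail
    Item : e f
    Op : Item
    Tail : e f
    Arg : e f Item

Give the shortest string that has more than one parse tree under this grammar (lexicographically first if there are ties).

e f

length 2: e f has 2 parse trees

Two derivations of e f:
  Op ⇒ Tail ⇒ e f
  Op ⇒ Item ⇒ e f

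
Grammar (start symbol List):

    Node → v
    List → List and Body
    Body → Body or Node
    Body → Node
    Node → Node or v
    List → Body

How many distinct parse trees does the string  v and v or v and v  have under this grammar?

Parse trees for v and v or v and v:
  [List [List [List [Body [Node v]]] and [Body [Body [Node v]] or [Node v]]] and [Body [Node v]]]
  [List [List [List [Body [Node v]]] and [Body [Node [Node v] or v]]] and [Body [Node v]]]

2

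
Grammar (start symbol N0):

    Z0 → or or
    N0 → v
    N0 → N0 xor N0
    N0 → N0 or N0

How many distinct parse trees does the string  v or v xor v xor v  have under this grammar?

Parse trees for v or v xor v xor v:
  [N0 [N0 [N0 v] or [N0 v]] xor [N0 [N0 v] xor [N0 v]]]
  [N0 [N0 [N0 [N0 v] or [N0 v]] xor [N0 v]] xor [N0 v]]
  [N0 [N0 [N0 v] or [N0 [N0 v] xor [N0 v]]] xor [N0 v]]
  [N0 [N0 v] or [N0 [N0 v] xor [N0 [N0 v] xor [N0 v]]]]
  [N0 [N0 v] or [N0 [N0 [N0 v] xor [N0 v]] xor [N0 v]]]

5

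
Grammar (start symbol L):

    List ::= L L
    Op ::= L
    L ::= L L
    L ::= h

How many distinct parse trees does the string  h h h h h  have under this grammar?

14

Parse trees for h h h h h (showing first 6 of 14):
  [L [L h] [L [L h] [L [L h] [L [L h] [L h]]]]]
  [L [L h] [L [L h] [L [L [L h] [L h]] [L h]]]]
  [L [L h] [L [L [L h] [L h]] [L [L h] [L h]]]]
  [L [L h] [L [L [L h] [L [L h] [L h]]] [L h]]]
  [L [L h] [L [L [L [L h] [L h]] [L h]] [L h]]]
  [L [L [L h] [L h]] [L [L h] [L [L h] [L h]]]]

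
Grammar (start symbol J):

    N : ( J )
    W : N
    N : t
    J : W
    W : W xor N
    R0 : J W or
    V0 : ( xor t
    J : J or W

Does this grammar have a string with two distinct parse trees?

(R0, V0 are unreachable from J, so their rules don't affect L(J).) This is a standard precedence ladder (J over W over N), with each level left-recursive on its own operator ('or' at J, 'xor' at W). That structure is LR(1), hence unambiguous.

Unambiguous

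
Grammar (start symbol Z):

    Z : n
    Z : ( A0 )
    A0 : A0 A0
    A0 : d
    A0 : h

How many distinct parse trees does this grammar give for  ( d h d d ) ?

Parse trees for ( d h d d ):
  [Z ( [A0 [A0 d] [A0 [A0 h] [A0 [A0 d] [A0 d]]]] )]
  [Z ( [A0 [A0 d] [A0 [A0 [A0 h] [A0 d]] [A0 d]]] )]
  [Z ( [A0 [A0 [A0 d] [A0 h]] [A0 [A0 d] [A0 d]]] )]
  [Z ( [A0 [A0 [A0 d] [A0 [A0 h] [A0 d]]] [A0 d]] )]
  [Z ( [A0 [A0 [A0 [A0 d] [A0 h]] [A0 d]] [A0 d]] )]

5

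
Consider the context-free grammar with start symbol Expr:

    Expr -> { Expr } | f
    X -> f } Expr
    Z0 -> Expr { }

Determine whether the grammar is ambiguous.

Unambiguous

(X, Z0 are unreachable from Expr, so their rules don't affect L(Expr).) L(Expr) is { openⁿ atom closeⁿ : n ≥ 0 }. The bracket depth fixes n, and the derivation is forced at every step.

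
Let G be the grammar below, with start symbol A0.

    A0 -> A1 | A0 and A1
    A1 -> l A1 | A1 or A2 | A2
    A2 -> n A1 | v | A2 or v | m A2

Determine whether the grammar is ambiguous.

Witness: v or v

Derivation 1: A0 ⇒ A1 ⇒ A1 or A2 ⇒ A2 or A2 ⇒ v or A2 ⇒ v or v
Derivation 2: A0 ⇒ A1 ⇒ A2 ⇒ A2 or v ⇒ v or v

Two distinct leftmost derivations for the same string.

Ambiguous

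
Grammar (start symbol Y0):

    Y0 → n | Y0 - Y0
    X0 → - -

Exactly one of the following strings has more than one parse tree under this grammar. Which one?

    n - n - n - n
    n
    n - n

n - n - n - n: 5 trees
n: 1 tree
n - n: 1 tree

n - n - n - n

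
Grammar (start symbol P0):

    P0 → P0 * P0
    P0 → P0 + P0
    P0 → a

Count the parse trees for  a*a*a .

Parse trees for a*a*a:
  [P0 [P0 a] * [P0 [P0 a] * [P0 a]]]
  [P0 [P0 [P0 a] * [P0 a]] * [P0 a]]

2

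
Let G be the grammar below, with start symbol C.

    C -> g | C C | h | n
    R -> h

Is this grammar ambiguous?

Witness: g g g

Derivation 1: C ⇒ C C ⇒ g C ⇒ g C C ⇒ g g C ⇒ g g g
Derivation 2: C ⇒ C C ⇒ C C C ⇒ g C C ⇒ g g C ⇒ g g g

Two distinct leftmost derivations for the same string.

Ambiguous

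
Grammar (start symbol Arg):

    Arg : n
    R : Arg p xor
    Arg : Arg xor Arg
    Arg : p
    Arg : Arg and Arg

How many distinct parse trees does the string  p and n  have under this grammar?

1

Parse trees for p and n:
  [Arg [Arg p] and [Arg n]]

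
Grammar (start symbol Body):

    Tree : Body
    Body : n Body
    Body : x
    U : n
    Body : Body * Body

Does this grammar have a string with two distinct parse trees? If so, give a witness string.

Witness: n x * x

Derivation 1: Body ⇒ n Body ⇒ n Body * Body ⇒ n x * Body ⇒ n x * x
Derivation 2: Body ⇒ Body * Body ⇒ n Body * Body ⇒ n x * Body ⇒ n x * x

Two distinct leftmost derivations for the same string.

Ambiguous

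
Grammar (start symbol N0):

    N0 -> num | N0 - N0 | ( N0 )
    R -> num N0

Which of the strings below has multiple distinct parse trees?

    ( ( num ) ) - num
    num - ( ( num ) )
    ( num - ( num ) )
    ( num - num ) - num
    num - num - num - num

( ( num ) ) - num: 1 tree
num - ( ( num ) ): 1 tree
( num - ( num ) ): 1 tree
( num - num ) - num: 1 tree
num - num - num - num: 5 trees

num - num - num - num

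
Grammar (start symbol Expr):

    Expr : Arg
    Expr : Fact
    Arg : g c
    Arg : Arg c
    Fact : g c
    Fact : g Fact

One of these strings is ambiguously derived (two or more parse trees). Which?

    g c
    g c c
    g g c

g c

g c: 2 trees
g c c: 1 tree
g g c: 1 tree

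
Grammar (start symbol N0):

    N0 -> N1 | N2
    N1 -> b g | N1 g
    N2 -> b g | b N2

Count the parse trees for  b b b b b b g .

Parse trees for b b b b b b g:
  [N0 [N2 b [N2 b [N2 b [N2 b [N2 b [N2 b g]]]]]]]

1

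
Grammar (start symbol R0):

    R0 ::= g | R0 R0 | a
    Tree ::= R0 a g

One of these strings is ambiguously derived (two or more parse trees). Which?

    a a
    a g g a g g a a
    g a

a g g a g g a a

a a: 1 tree
a g g a g g a a: 429 trees
g a: 1 tree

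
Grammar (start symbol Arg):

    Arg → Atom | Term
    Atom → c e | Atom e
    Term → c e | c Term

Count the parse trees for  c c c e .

1

Parse trees for c c c e:
  [Arg [Term c [Term c [Term c e]]]]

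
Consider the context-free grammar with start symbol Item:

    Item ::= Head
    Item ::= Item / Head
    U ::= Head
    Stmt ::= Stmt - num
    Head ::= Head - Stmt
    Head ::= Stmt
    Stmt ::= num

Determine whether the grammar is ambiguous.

Witness: num - num

Derivation 1: Item ⇒ Head ⇒ Head - Stmt ⇒ Stmt - Stmt ⇒ num - Stmt ⇒ num - num
Derivation 2: Item ⇒ Head ⇒ Stmt ⇒ Stmt - num ⇒ num - num

Two distinct leftmost derivations for the same string.

Ambiguous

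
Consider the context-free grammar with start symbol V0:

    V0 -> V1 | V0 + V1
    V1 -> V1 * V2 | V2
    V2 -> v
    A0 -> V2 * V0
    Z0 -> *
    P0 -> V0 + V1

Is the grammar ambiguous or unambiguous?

Only V0, V1, V2 are reachable from V0; ignoring the rest: This is a standard precedence ladder (V0 over V1 over V2), with each level left-recursive on its own operator ('+' at V0, '*' at V1). That structure is LR(1), hence unambiguous.

Unambiguous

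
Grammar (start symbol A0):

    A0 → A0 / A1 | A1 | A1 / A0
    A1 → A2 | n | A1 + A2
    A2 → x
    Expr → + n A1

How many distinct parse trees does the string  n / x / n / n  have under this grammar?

Parse trees for n / x / n / n:
  [A0 [A0 [A0 [A0 [A1 n]] / [A1 [A2 x]]] / [A1 n]] / [A1 n]]
  [A0 [A0 [A0 [A1 n] / [A0 [A1 [A2 x]]]] / [A1 n]] / [A1 n]]
  [A0 [A0 [A1 n] / [A0 [A0 [A1 [A2 x]]] / [A1 n]]] / [A1 n]]
  [A0 [A0 [A1 n] / [A0 [A1 [A2 x]] / [A0 [A1 n]]]] / [A1 n]]
  [A0 [A1 n] / [A0 [A0 [A0 [A1 [A2 x]]] / [A1 n]] / [A1 n]]]
  [A0 [A1 n] / [A0 [A0 [A1 [A2 x]] / [A0 [A1 n]]] / [A1 n]]]
  [A0 [A1 n] / [A0 [A1 [A2 x]] / [A0 [A0 [A1 n]] / [A1 n]]]]
  [A0 [A1 n] / [A0 [A1 [A2 x]] / [A0 [A1 n] / [A0 [A1 n]]]]]

8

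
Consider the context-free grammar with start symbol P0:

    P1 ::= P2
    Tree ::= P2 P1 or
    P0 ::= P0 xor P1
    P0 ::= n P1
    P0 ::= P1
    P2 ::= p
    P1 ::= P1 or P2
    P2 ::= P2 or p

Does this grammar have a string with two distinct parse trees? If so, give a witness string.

Ambiguous

Witness: p or p

Derivation 1: P0 ⇒ P1 ⇒ P2 ⇒ P2 or p ⇒ p or p
Derivation 2: P0 ⇒ P1 ⇒ P1 or P2 ⇒ P2 or P2 ⇒ p or P2 ⇒ p or p

Two distinct leftmost derivations for the same string.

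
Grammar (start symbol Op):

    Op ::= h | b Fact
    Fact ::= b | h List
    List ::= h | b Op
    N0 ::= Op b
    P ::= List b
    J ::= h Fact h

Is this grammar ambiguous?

Unambiguous

(N0, P, J are unreachable from Op, so their rules don't affect L(Op).) Restricted to the reachable nonterminals, every rule has the form A → t or A → t B, and no two rules for the same A share a first terminal. The grammar encodes a DFA — one run per string.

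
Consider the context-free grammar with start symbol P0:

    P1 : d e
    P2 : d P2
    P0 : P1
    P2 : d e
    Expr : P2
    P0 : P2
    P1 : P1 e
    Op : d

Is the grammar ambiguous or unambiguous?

Ambiguous

Witness: d e

Derivation 1: P0 ⇒ P1 ⇒ d e
Derivation 2: P0 ⇒ P2 ⇒ d e

Two distinct leftmost derivations for the same string.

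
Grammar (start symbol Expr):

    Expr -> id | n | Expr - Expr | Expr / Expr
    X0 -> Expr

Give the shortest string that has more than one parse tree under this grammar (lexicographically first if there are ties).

length 1: no string has ≥2 trees
length 3: no string has ≥2 trees
length 5: id - id - id has 2 parse trees

Two derivations of id - id - id:
  Expr ⇒ Expr - Expr ⇒ id - Expr ⇒ id - Expr - Expr ⇒ id - id - Expr ⇒ id - id - id
  Expr ⇒ Expr - Expr ⇒ Expr - Expr - Expr ⇒ id - Expr - Expr ⇒ id - id - Expr ⇒ id - id - id

id - id - id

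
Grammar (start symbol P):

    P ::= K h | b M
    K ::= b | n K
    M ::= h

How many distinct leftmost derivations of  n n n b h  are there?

Parse trees for n n n b h:
  [P [K n [K n [K n [K b]]]] h]

1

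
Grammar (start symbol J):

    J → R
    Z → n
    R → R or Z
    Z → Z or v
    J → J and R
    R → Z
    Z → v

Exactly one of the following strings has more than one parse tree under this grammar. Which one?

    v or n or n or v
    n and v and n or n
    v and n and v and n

v or n or n or v

v or n or n or v: 2 trees
n and v and n or n: 1 tree
v and n and v and n: 1 tree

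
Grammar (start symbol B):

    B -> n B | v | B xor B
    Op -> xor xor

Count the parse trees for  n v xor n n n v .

Parse trees for n v xor n n n v:
  [B n [B [B v] xor [B n [B n [B n [B v]]]]]]
  [B [B n [B v]] xor [B n [B n [B n [B v]]]]]

2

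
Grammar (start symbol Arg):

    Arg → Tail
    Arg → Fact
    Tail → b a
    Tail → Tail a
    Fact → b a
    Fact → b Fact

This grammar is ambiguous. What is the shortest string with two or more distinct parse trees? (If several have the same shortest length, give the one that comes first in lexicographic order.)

b a

length 2: b a has 2 parse trees

Two derivations of b a:
  Arg ⇒ Tail ⇒ b a
  Arg ⇒ Fact ⇒ b a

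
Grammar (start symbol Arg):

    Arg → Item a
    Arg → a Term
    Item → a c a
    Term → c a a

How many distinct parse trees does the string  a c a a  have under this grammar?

2

Parse trees for a c a a:
  [Arg [Item a c a] a]
  [Arg a [Term c a a]]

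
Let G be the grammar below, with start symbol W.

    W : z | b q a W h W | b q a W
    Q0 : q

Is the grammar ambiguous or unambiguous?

Ambiguous

Witness: b q a b q a z h z

Derivation 1: W ⇒ b q a W h W ⇒ b q a b q a W h W ⇒ b q a b q a z h W ⇒ b q a b q a z h z
Derivation 2: W ⇒ b q a W ⇒ b q a b q a W h W ⇒ b q a b q a z h W ⇒ b q a b q a z h z

Two distinct leftmost derivations for the same string.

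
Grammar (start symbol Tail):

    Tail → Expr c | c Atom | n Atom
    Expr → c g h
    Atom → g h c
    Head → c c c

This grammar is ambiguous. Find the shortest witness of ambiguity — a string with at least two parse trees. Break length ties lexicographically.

c g h c

length 4: c g h c has 2 parse trees

Two derivations of c g h c:
  Tail ⇒ Expr c ⇒ c g h c
  Tail ⇒ c Atom ⇒ c g h c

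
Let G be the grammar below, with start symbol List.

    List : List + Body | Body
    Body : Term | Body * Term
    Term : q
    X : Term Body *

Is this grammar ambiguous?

(X is unreachable from List, so its rules don't affect L(List).) The grammar is stratified — List handles '+' (left-recursive), Body handles '*', Term atoms. Each operator has a fixed associativity and precedence level, so every string has one parse.

Unambiguous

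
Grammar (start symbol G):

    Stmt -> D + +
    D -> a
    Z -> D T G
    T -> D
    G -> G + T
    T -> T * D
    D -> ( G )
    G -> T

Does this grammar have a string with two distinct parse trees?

(Stmt, Z are unreachable from G, so their rules don't affect L(G).) The grammar is stratified — G handles '+' (left-recursive), T handles '*', D atoms. Each operator has a fixed associativity and precedence level, so every string has one parse.

Unambiguous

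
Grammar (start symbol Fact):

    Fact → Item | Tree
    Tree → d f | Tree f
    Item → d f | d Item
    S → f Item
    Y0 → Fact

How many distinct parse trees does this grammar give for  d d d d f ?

1

Parse trees for d d d d f:
  [Fact [Item d [Item d [Item d [Item d f]]]]]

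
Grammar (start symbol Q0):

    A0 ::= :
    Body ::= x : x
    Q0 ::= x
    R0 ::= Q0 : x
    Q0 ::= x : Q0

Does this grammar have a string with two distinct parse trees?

Unambiguous

Only Q0 is reachable from Q0; ignoring the rest: The reachable grammar is A → atom sep A | atom. Each atom is followed by either the separator (recurse) or end-of-string (stop) — no choice point.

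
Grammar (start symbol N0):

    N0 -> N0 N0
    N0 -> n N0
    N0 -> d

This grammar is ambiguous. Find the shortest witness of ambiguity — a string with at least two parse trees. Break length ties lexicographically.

length 1: no string has ≥2 trees
length 2: no string has ≥2 trees
length 3: d d d has 2 parse trees

Two derivations of d d d:
  N0 ⇒ N0 N0 ⇒ N0 N0 N0 ⇒ d N0 N0 ⇒ d d N0 ⇒ d d d
  N0 ⇒ N0 N0 ⇒ d N0 ⇒ d N0 N0 ⇒ d d N0 ⇒ d d d

d d d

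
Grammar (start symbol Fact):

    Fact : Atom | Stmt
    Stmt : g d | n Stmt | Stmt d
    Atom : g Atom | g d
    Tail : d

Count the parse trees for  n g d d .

2

Parse trees for n g d d:
  [Fact [Stmt n [Stmt [Stmt g d] d]]]
  [Fact [Stmt [Stmt n [Stmt g d]] d]]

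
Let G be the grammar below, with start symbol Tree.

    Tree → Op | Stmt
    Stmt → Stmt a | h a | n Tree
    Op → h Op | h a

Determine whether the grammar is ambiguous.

Ambiguous

Witness: h a

Derivation 1: Tree ⇒ Op ⇒ h a
Derivation 2: Tree ⇒ Stmt ⇒ h a

Two distinct leftmost derivations for the same string.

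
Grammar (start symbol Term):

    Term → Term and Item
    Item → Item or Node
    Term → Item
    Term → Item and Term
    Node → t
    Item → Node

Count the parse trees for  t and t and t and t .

Parse trees for t and t and t and t:
  [Term [Term [Term [Term [Item [Node t]]] and [Item [Node t]]] and [Item [Node t]]] and [Item [Node t]]]
  [Term [Term [Term [Item [Node t]] and [Term [Item [Node t]]]] and [Item [Node t]]] and [Item [Node t]]]
  [Term [Term [Item [Node t]] and [Term [Term [Item [Node t]]] and [Item [Node t]]]] and [Item [Node t]]]
  [Term [Term [Item [Node t]] and [Term [Item [Node t]] and [Term [Item [Node t]]]]] and [Item [Node t]]]
  [Term [Item [Node t]] and [Term [Term [Term [Item [Node t]]] and [Item [Node t]]] and [Item [Node t]]]]
  [Term [Item [Node t]] and [Term [Term [Item [Node t]] and [Term [Item [Node t]]]] and [Item [Node t]]]]
  [Term [Item [Node t]] and [Term [Item [Node t]] and [Term [Term [Item [Node t]]] and [Item [Node t]]]]]
  [Term [Item [Node t]] and [Term [Item [Node t]] and [Term [Item [Node t]] and [Term [Item [Node t]]]]]]

8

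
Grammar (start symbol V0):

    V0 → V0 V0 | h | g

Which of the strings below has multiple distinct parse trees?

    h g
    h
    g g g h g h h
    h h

g g g h g h h

h g: 1 tree
h: 1 tree
g g g h g h h: 132 trees
h h: 1 tree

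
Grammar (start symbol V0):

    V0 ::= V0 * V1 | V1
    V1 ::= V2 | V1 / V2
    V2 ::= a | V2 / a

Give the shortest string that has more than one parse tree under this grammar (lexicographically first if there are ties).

a / a

length 1: no string has ≥2 trees
length 3: a / a has 2 parse trees

Two derivations of a / a:
  V0 ⇒ V1 ⇒ V2 ⇒ V2 / a ⇒ a / a
  V0 ⇒ V1 ⇒ V1 / V2 ⇒ V2 / V2 ⇒ a / V2 ⇒ a / a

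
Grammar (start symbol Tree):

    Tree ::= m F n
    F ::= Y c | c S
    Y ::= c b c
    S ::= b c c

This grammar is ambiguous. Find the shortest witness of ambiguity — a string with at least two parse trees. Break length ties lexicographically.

m c b c c n

length 6: m c b c c n has 2 parse trees

Two derivations of m c b c c n:
  Tree ⇒ m F n ⇒ m Y c n ⇒ m c b c c n
  Tree ⇒ m F n ⇒ m c S n ⇒ m c b c c n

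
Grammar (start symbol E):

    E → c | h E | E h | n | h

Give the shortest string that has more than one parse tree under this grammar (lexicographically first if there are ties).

h h

length 1: no string has ≥2 trees
length 2: h h has 2 parse trees

Two derivations of h h:
  E ⇒ h E ⇒ h h
  E ⇒ E h ⇒ h h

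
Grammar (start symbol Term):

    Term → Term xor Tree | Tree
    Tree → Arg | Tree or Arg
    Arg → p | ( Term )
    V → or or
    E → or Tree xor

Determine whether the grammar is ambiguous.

(V, E are unreachable from Term, so their rules don't affect L(Term).) This is a standard precedence ladder (Term over Tree over Arg), with each level left-recursive on its own operator ('xor' at Term, 'or' at Tree). That structure is LR(1), hence unambiguous.

Unambiguous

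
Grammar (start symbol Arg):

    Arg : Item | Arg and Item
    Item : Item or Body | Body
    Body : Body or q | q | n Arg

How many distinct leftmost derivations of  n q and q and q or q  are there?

8

Parse trees for n q and q and q or q:
  [Arg [Item [Item [Body n [Arg [Arg [Arg [Item [Body q]]] and [Item [Body q]]] and [Item [Body q]]]]] or [Body q]]]
  [Arg [Item [Body [Body n [Arg [Arg [Arg [Item [Body q]]] and [Item [Body q]]] and [Item [Body q]]]] or q]]]
  [Arg [Item [Body n [Arg [Arg [Arg [Item [Body q]]] and [Item [Body q]]] and [Item [Item [Body q]] or [Body q]]]]]]
  [Arg [Item [Body n [Arg [Arg [Arg [Item [Body q]]] and [Item [Body q]]] and [Item [Body [Body q] or q]]]]]]
  [Arg [Arg [Item [Body n [Arg [Arg [Item [Body q]]] and [Item [Body q]]]]]] and [Item [Item [Body q]] or [Body q]]]
  [Arg [Arg [Item [Body n [Arg [Arg [Item [Body q]]] and [Item [Body q]]]]]] and [Item [Body [Body q] or q]]]
  [Arg [Arg [Arg [Item [Body n [Arg [Item [Body q]]]]]] and [Item [Body q]]] and [Item [Item [Body q]] or [Body q]]]
  [Arg [Arg [Arg [Item [Body n [Arg [Item [Body q]]]]]] and [Item [Body q]]] and [Item [Body [Body q] or q]]]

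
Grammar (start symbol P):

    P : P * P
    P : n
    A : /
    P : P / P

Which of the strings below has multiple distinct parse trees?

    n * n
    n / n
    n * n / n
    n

n * n: 1 tree
n / n: 1 tree
n * n / n: 2 trees
n: 1 tree

n * n / n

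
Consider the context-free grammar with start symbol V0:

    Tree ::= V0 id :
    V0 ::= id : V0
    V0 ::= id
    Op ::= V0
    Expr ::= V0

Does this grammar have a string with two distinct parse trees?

Unambiguous

Only V0 is reachable from V0; ignoring the rest: The reachable grammar is A → atom sep A | atom. Each atom is followed by either the separator (recurse) or end-of-string (stop) — no choice point.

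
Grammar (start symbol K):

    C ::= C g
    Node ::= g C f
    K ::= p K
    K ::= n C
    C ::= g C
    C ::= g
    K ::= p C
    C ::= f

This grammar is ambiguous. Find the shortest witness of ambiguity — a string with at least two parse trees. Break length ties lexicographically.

length 2: no string has ≥2 trees
length 3: n g g has 2 parse trees

Two derivations of n g g:
  K ⇒ n C ⇒ n C g ⇒ n g g
  K ⇒ n C ⇒ n g C ⇒ n g g

n g g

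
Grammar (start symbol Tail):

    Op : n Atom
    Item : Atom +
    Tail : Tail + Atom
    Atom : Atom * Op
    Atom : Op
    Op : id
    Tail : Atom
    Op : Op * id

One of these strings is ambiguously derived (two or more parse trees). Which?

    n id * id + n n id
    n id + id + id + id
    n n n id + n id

n id * id + n n id: 4 trees
n id + id + id + id: 1 tree
n n n id + n id: 1 tree

n id * id + n n id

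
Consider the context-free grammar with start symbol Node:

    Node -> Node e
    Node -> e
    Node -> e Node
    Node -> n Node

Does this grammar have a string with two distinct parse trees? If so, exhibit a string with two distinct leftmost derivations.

Ambiguous

Witness: e e

Derivation 1: Node ⇒ Node e ⇒ e e
Derivation 2: Node ⇒ e Node ⇒ e e

Two distinct leftmost derivations for the same string.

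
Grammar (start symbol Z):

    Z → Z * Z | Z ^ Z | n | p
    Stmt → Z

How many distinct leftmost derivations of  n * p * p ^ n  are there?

Parse trees for n * p * p ^ n:
  [Z [Z n] * [Z [Z p] * [Z [Z p] ^ [Z n]]]]
  [Z [Z n] * [Z [Z [Z p] * [Z p]] ^ [Z n]]]
  [Z [Z [Z n] * [Z p]] * [Z [Z p] ^ [Z n]]]
  [Z [Z [Z n] * [Z [Z p] * [Z p]]] ^ [Z n]]
  [Z [Z [Z [Z n] * [Z p]] * [Z p]] ^ [Z n]]

5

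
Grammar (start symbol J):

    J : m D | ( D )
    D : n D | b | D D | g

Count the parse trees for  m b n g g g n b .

Parse trees for m b n g g g n b (showing first 6 of 28):
  [J m [D [D b] [D n [D [D g] [D [D g] [D [D g] [D n [D b]]]]]]]]
  [J m [D [D b] [D n [D [D g] [D [D [D g] [D g]] [D n [D b]]]]]]]
  [J m [D [D b] [D n [D [D [D g] [D g]] [D [D g] [D n [D b]]]]]]]
  [J m [D [D b] [D n [D [D [D g] [D [D g] [D g]]] [D n [D b]]]]]]
  [J m [D [D b] [D n [D [D [D [D g] [D g]] [D g]] [D n [D b]]]]]]
  [J m [D [D b] [D [D n [D g]] [D [D g] [D [D g] [D n [D b]]]]]]]

28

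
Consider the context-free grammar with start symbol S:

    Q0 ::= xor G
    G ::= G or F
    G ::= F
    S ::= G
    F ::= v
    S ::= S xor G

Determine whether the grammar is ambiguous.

Unambiguous

(Q0 is unreachable from S, so its rules don't affect L(S).) The grammar is stratified — S handles 'xor' (left-recursive), G handles 'or', F atoms. Each operator has a fixed associativity and precedence level, so every string has one parse.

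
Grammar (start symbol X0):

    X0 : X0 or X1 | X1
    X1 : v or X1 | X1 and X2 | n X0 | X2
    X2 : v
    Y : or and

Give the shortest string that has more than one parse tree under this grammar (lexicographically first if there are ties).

length 1: no string has ≥2 trees
length 2: no string has ≥2 trees
length 3: v or v has 2 parse trees

Two derivations of v or v:
  X0 ⇒ X0 or X1 ⇒ X1 or X1 ⇒ X2 or X1 ⇒ v or X1 ⇒ v or X2 ⇒ v or v
  X0 ⇒ X1 ⇒ v or X1 ⇒ v or X2 ⇒ v or v

v or v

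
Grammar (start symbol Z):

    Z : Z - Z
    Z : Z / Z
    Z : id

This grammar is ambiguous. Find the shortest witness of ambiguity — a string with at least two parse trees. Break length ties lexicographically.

length 1: no string has ≥2 trees
length 3: no string has ≥2 trees
length 5: id - id - id has 2 parse trees

Two derivations of id - id - id:
  Z ⇒ Z - Z ⇒ Z - Z - Z ⇒ id - Z - Z ⇒ id - id - Z ⇒ id - id - id
  Z ⇒ Z - Z ⇒ id - Z ⇒ id - Z - Z ⇒ id - id - Z ⇒ id - id - id

id - id - id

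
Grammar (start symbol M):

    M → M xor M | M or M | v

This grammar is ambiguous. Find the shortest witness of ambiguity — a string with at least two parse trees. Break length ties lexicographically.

v or v or v

length 1: no string has ≥2 trees
length 3: no string has ≥2 trees
length 5: v or v or v has 2 parse trees

Two derivations of v or v or v:
  M ⇒ M or M ⇒ M or M or M ⇒ v or M or M ⇒ v or v or M ⇒ v or v or v
  M ⇒ M or M ⇒ v or M ⇒ v or M or M ⇒ v or v or M ⇒ v or v or v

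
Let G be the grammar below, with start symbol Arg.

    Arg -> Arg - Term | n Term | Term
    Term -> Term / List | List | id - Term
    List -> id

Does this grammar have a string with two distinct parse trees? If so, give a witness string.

Ambiguous

Witness: id - id

Derivation 1: Arg ⇒ Arg - Term ⇒ Term - Term ⇒ List - Term ⇒ id - Term ⇒ id - List ⇒ id - id
Derivation 2: Arg ⇒ Term ⇒ id - Term ⇒ id - List ⇒ id - id

Two distinct leftmost derivations for the same string.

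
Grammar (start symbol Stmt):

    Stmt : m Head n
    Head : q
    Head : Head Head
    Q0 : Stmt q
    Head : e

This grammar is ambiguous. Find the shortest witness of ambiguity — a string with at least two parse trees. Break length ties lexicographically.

m e e e n

length 3: no string has ≥2 trees
length 4: no string has ≥2 trees
length 5: m e e e n has 2 parse trees

Two derivations of m e e e n:
  Stmt ⇒ m Head n ⇒ m Head Head n ⇒ m Head Head Head n ⇒ m e Head Head n ⇒ m e e Head n ⇒ m e e e n
  Stmt ⇒ m Head n ⇒ m Head Head n ⇒ m e Head n ⇒ m e Head Head n ⇒ m e e Head n ⇒ m e e e n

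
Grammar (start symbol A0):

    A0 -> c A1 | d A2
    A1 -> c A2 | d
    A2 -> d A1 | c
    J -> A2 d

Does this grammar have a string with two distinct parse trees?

Only A0, A1, A2 are reachable from A0; ignoring the rest: The reachable rules are right-linear with at most one rule per (nonterminal, next-terminal) pair. Each input token forces the next rule, so parsing is deterministic.

Unambiguous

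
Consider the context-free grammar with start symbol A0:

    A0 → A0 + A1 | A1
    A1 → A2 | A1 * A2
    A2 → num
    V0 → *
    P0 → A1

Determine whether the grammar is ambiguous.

Unambiguous

Only A0, A1, A2 are reachable from A0; ignoring the rest: This is a standard precedence ladder (A0 over A1 over A2), with each level left-recursive on its own operator ('+' at A0, '*' at A1). That structure is LR(1), hence unambiguous.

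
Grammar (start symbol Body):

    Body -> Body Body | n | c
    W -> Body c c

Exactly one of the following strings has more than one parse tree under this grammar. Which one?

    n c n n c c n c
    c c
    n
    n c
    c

n c n n c c n c

n c n n c c n c: 429 trees
c c: 1 tree
n: 1 tree
n c: 1 tree
c: 1 tree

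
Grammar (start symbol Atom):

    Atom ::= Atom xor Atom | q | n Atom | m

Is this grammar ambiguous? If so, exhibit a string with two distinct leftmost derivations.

Ambiguous

Witness: n m xor m

Derivation 1: Atom ⇒ Atom xor Atom ⇒ n Atom xor Atom ⇒ n m xor Atom ⇒ n m xor m
Derivation 2: Atom ⇒ n Atom ⇒ n Atom xor Atom ⇒ n m xor Atom ⇒ n m xor m

Two distinct leftmost derivations for the same string.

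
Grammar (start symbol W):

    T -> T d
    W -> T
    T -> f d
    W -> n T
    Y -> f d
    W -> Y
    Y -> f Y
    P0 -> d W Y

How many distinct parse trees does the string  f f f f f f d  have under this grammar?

1

Parse trees for f f f f f f d:
  [W [Y f [Y f [Y f [Y f [Y f [Y f d]]]]]]]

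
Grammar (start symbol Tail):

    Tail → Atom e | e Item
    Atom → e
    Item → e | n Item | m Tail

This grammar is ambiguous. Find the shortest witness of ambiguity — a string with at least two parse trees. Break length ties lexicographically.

length 2: e e has 2 parse trees

Two derivations of e e:
  Tail ⇒ Atom e ⇒ e e
  Tail ⇒ e Item ⇒ e e

e e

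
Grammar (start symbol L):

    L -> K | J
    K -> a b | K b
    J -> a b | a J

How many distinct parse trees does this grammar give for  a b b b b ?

Parse trees for a b b b b:
  [L [K [K [K [K a b] b] b] b]]

1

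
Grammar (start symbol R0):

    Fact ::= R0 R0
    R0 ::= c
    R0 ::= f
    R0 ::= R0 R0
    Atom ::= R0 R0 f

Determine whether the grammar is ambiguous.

Witness: c c c

Derivation 1: R0 ⇒ R0 R0 ⇒ c R0 ⇒ c R0 R0 ⇒ c c R0 ⇒ c c c
Derivation 2: R0 ⇒ R0 R0 ⇒ R0 R0 R0 ⇒ c R0 R0 ⇒ c c R0 ⇒ c c c

Two distinct leftmost derivations for the same string.

Ambiguous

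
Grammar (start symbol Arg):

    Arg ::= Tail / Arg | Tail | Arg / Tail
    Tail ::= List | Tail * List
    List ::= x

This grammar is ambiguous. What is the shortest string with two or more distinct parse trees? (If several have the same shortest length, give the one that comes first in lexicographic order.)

x / x

length 1: no string has ≥2 trees
length 3: x / x has 2 parse trees

Two derivations of x / x:
  Arg ⇒ Tail / Arg ⇒ List / Arg ⇒ x / Arg ⇒ x / Tail ⇒ x / List ⇒ x / x
  Arg ⇒ Arg / Tail ⇒ Tail / Tail ⇒ List / Tail ⇒ x / Tail ⇒ x / List ⇒ x / x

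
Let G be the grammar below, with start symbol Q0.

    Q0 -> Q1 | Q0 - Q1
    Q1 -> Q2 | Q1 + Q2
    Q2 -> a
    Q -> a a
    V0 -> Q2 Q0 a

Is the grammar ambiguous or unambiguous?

Only Q0, Q1, Q2 are reachable from Q0; ignoring the rest: Q0 → Q0 - Q1 | Q1  ;  Q1 → Q1 + Q2 | Q2  — a left-associative chain with Q2 at the bottom. Each string factors uniquely by precedence.

Unambiguous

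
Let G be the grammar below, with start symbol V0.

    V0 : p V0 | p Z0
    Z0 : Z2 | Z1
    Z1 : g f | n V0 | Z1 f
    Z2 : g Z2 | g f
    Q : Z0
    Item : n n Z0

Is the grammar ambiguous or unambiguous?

Witness: p g f

Derivation 1: V0 ⇒ p Z0 ⇒ p Z2 ⇒ p g f
Derivation 2: V0 ⇒ p Z0 ⇒ p Z1 ⇒ p g f

Two distinct leftmost derivations for the same string.

Ambiguous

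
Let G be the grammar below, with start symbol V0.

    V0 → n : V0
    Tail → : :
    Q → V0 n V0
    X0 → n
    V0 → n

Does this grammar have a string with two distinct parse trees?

Only V0 is reachable from V0; ignoring the rest: The reachable grammar is A → atom sep A | atom. Each atom is followed by either the separator (recurse) or end-of-string (stop) — no choice point.

Unambiguous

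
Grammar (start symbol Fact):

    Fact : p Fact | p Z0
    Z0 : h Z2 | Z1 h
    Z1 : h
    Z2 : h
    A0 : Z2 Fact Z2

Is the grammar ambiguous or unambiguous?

Witness: p h h

Derivation 1: Fact ⇒ p Z0 ⇒ p h Z2 ⇒ p h h
Derivation 2: Fact ⇒ p Z0 ⇒ p Z1 h ⇒ p h h

Two distinct leftmost derivations for the same string.

Ambiguous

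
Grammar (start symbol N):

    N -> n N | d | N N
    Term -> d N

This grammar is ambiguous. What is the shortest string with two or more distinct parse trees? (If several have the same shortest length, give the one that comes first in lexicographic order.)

d d d

length 1: no string has ≥2 trees
length 2: no string has ≥2 trees
length 3: d d d has 2 parse trees

Two derivations of d d d:
  N ⇒ N N ⇒ d N ⇒ d N N ⇒ d d N ⇒ d d d
  N ⇒ N N ⇒ N N N ⇒ d N N ⇒ d d N ⇒ d d d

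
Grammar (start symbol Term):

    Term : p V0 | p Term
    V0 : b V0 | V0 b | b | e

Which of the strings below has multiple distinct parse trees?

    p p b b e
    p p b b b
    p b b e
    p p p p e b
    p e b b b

p p b b e: 1 tree
p p b b b: 4 trees
p b b e: 1 tree
p p p p e b: 1 tree
p e b b b: 1 tree

p p b b b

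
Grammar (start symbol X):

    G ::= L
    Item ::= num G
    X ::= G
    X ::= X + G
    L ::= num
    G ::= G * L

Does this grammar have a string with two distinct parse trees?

Unambiguous

Only X, G, L are reachable from X; ignoring the rest: The grammar is stratified — X handles '+' (left-recursive), G handles '*', L atoms. Each operator has a fixed associativity and precedence level, so every string has one parse.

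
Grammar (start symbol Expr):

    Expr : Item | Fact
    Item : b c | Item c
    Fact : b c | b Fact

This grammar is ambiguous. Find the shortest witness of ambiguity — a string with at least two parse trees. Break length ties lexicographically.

length 2: b c has 2 parse trees

Two derivations of b c:
  Expr ⇒ Item ⇒ b c
  Expr ⇒ Fact ⇒ b c

b c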